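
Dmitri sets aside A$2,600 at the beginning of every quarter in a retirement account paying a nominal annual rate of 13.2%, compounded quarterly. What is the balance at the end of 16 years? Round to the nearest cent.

With 4 periods per year: i = 0.033, n = 64.
Accumulation factor s(64|0.033) × (1+i) = 218.735512; FV = 2600 × 218.735512 = 568,712.3320
(Beginning-of-period payments → annuity-due factor ×(1+i).)

A$568,712.33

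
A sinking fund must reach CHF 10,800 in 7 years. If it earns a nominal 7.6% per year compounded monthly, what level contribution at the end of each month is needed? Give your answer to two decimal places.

CHF 97.79

i = 0.076/12 = 0.00633333 per month; n = 7·12 = 84.
FV-annuity factor = 110.444235; PMT = 10800 / 110.444235 = 97.7869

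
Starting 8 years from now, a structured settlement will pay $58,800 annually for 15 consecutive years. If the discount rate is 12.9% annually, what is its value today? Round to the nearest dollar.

$163,365

PV at t=7 (ordinary 15-year annuity): 58800 × a(15|0.129) = 58800 × 6.495905 = 381,959.1942
Discount back 7 years: 381,959.1942 × (1+0.129)^(−7) = 381,959.1942 × 0.427703 = 163,365.1346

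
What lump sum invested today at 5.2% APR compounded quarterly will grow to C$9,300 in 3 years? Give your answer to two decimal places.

i = 0.052/4 = 0.013 per quarter; n = 3·4 = 12.
Discount factor = (1+0.013)^(−12) = 0.856420; PV = 9,300 × 0.856420 = 7,964.7033

C$7,964.70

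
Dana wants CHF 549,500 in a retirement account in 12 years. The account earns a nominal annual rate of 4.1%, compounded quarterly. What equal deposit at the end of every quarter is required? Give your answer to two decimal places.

With 4 periods per year: i = 0.01025, n = 48.
FV-annuity factor = 61.609082; PMT = 549500 / 61.609082 = 8,919.1396

CHF 8,919.14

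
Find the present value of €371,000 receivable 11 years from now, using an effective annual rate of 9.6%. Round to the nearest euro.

Discount factor = (1+0.096)^(−11) = 0.364824; PV = 371,000 × 0.364824 = 135,349.8610

€135,350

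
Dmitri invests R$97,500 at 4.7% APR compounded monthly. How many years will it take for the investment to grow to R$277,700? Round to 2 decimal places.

22.31 years

Periodic rate i = 0.047/12 = 0.00391667.
n = ln(277700/97500) / ln(1+0.00391667) = ln(2.84821) / 0.003909 = 267.7628 months
= 267.7628/12 years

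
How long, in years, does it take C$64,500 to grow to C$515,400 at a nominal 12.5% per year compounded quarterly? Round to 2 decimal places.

16.88 years

Periodic rate i = 0.125/4 = 0.03125.
n = ln(515400/64500) / ln(1+0.03125) = ln(7.99070) / 0.030772 = 67.5387 quarters
= 67.5387/4 years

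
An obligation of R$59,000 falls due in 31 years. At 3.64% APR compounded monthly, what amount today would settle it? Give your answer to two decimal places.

Periodic rate i = 0.0364/12 = 0.00303333; n = 31 × 12 = 372 periods.
Discount factor = (1+0.00303333)^(−372) = 0.324104; PV = 59,000 × 0.324104 = 19,122.1127

R$19,122.11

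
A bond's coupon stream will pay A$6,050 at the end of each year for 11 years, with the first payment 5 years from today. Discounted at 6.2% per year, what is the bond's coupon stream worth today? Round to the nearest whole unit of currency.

A$37,131

PV at t=4 (ordinary 11-year annuity): 6050 × a(11|0.062) = 6050 × 7.806823 = 47,231.2798
PV₀ = 47,231.2798 / (1+0.062)^4 = 47,231.2798 / 1.272032 = 37,130.5726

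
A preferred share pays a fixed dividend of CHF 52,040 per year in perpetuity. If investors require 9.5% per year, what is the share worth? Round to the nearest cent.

CHF 547,789.47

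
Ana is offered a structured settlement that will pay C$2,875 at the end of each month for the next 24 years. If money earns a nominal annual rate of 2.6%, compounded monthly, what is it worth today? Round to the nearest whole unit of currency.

With 12 periods per year: i = 0.00216667, n = 288.
PV = PMT · [1 − (1+i)^(−n)] / i = 2875 · 214.080574 = 615,481.6505

C$615,482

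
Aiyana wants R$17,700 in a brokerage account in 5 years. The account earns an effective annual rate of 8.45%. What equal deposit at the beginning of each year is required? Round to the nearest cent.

R$2,757.15

PMT = 17700 / ( [(1+0.0845)^5 − 1] / 0.0845 × (1+i) ) = 17700 / 6.419665 = 2,757.1530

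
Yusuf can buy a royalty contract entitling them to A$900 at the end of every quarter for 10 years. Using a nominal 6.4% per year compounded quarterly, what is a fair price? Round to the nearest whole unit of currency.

A$26,439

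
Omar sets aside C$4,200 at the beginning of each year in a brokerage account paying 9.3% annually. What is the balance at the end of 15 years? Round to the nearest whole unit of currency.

C$138,004

Accumulation factor s(15|0.093) × (1+i) = 32.858074; FV = 4200 × 32.858074 = 138,003.9106
Payments are at the start of each period, so multiply by (1+i).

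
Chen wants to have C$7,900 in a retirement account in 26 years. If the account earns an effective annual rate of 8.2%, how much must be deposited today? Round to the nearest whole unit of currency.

C$1,018

PV = FV·(1+i)^(−n) = 7,900 × 0.128852 = 1,017.9309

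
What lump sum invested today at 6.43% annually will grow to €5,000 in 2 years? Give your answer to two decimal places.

€4,414.10

PV = 5,000 / (1 + 0.0643)^2 = 5,000 / 1.132734 = 4,414.0971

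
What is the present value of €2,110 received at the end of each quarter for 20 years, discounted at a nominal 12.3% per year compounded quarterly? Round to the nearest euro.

€62,534

i = 0.123/4 = 0.03075 per quarter; n = 20·4 = 80.
PV = PMT · [1 − (1+i)^(−n)] / i = 2110 · 29.637041 = 62,534.1572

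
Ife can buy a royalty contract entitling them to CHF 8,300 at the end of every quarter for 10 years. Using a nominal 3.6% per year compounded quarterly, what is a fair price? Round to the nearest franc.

CHF 277,773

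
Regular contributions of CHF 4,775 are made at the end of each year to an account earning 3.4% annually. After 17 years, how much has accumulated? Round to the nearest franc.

CHF 107,497

FV = 4775 × [(1+0.034)^17 − 1] / 0.034 = 4775 × 22.512486 = 107,497.1228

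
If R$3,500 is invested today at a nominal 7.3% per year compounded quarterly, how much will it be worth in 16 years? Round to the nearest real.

i = 0.073/4 = 0.01825 per quarter; n = 16·4 = 64.
FV = 3,500 × (1 + 0.01825)^64 = 11,136.5545

R$11,137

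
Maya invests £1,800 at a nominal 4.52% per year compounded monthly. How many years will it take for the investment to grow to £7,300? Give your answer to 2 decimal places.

Periodic rate i = 0.0452/12 = 0.00376667.
n = ln(7300/1800) / ln(1+0.00376667) = ln(4.05556) / 0.003760 = 372.4043 months
= 372.4043/12 years

31.03 years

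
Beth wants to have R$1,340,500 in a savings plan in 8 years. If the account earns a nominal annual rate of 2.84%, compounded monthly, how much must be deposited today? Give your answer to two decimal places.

R$1,068,345.41

Periodic rate i = 0.0284/12 = 0.00236667; n = 8 × 12 = 96 periods.
PV = 1,340,500 / (1 + 0.00236667)^96 = 1,340,500 / 1.254744 = 1,068,345.4129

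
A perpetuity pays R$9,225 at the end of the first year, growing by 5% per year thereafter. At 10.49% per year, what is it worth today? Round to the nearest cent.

R$168,032.79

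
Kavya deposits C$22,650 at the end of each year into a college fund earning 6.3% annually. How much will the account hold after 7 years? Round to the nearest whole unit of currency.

C$191,868

FV = 22650 × [(1+0.063)^7 − 1] / 0.063 = 22650 × 8.471004 = 191,868.2512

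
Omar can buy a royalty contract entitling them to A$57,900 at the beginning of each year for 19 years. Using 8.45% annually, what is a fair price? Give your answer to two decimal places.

A$583,999.90

PV = PMT · [1 − (1+i)^(−n)] / i × (1+i) = 57900 · 10.086354 = 583,999.8979
Payments are at the start of each period, so multiply by (1+i).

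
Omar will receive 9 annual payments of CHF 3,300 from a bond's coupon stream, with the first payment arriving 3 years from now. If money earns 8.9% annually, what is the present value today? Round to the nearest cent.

CHF 16,750.69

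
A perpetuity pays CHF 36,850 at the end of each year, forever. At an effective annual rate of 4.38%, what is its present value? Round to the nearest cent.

PV = PMT / i = 36850 / 0.0438 = 841,324.2009

CHF 841,324.20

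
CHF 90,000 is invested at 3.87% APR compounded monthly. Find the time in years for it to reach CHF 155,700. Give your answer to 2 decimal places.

Periodic rate i = 0.0387/12 = 0.003225.
n = ln(155700/90000) / ln(1+0.003225) = ln(1.73000) / 0.003220 = 170.2340 months
= 170.2340/12 years

14.19 years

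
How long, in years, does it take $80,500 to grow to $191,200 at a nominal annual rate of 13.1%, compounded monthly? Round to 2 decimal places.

6.64 years

Periodic rate i = 0.131/12 = 0.0109167.
n = ln(191200/80500) / ln(1+0.0109167) = ln(2.37516) / 0.010858 = 79.6741 months
= 79.6741/12 years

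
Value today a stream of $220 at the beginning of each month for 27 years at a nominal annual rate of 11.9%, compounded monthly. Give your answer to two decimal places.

Periodic rate i = 0.119/12 = 0.00991667; n = 27 × 12 = 324 periods.
PV = 220 × [1 − (1+0.00991667)^(−324)] / 0.00991667 × (1+i) = 220 × 97.677349 = 21,489.0168
(annuity-due: payments at period start, so ×(1+i).)

$21,489.02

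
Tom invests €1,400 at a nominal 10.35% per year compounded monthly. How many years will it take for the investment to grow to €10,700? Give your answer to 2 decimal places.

19.73 years

Periodic rate i = 0.1035/12 = 0.008625.
n = ln(10700/1400) / ln(1+0.008625) = ln(7.64286) / 0.008588 = 236.8150 months
= 236.8150/12 years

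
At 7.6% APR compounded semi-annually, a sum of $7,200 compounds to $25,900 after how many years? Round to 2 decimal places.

17.16 years

Periodic rate i = 0.076/2 = 0.038.
n = ln(25900/7200) / ln(1+0.038) = ln(3.59722) / 0.037296 = 34.3246 half-years
= 34.3246/2 years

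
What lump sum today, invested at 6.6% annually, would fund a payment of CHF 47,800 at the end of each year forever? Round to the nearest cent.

PV = C/r = 47800/0.066 = 724,242.4242

CHF 724,242.42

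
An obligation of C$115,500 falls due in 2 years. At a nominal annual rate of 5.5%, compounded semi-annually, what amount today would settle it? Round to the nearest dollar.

C$103,623

i = 0.055/2 = 0.0275 per half-year; n = 2·2 = 4.
Discount factor = (1+0.0275)^(−4) = 0.897166; PV = 115,500 × 0.897166 = 103,622.6422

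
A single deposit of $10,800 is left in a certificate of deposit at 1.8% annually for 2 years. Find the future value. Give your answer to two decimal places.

$11,192.30

10,800 × (1+0.018)^2 = 10,800 × 1.036324 = 11,192.2992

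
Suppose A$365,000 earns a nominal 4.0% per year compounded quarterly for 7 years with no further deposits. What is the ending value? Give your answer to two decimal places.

A$482,271.20

With 4 periods per year: i = 0.01, n = 28.
FV = 365,000 × (1 + 0.01)^28 = 482,271.2029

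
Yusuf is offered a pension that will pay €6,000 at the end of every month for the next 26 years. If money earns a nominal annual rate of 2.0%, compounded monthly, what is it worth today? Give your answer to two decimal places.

Periodic rate i = 0.02/12 = 0.00166667; n = 26 × 12 = 312 periods.
PV = 6000 × [1 − (1+0.00166667)^(−312)] / 0.00166667 = 6000 × 243.133234 = 1,458,799.4039

€1,458,799.40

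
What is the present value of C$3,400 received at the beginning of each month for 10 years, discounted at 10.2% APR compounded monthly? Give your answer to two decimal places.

With 12 periods per year: i = 0.0085, n = 120.
PV = 3400 × [1 − (1+0.0085)^(−120)] / 0.0085 × (1+i) = 3400 × 75.678709 = 257,307.6120
(Beginning-of-period payments → annuity-due factor ×(1+i).)

C$257,307.61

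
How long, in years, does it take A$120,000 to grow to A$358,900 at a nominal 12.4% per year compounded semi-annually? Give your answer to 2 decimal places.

9.11 years

Periodic rate i = 0.124/2 = 0.062.
(1+i)^n = 358900/120000 = 2.99083, so n = ln 2.99083 / ln 1.062 = 18.2125 half-years
= 18.2125/2 years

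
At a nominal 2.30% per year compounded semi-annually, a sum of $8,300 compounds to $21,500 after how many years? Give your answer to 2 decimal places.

41.62 years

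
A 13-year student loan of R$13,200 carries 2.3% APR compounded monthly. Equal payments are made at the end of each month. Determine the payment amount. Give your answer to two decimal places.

Periodic rate i = 0.023/12 = 0.00191667; n = 13 × 12 = 156 periods.
Annuity-PV factor = 134.727831; PMT = 13200 / 134.727831 = 97.9753

R$97.98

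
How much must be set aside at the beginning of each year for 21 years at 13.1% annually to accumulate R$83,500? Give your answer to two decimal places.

PMT = 83500 / ( [(1+0.131)^21 − 1] / 0.131 × (1+i) ) = 83500 / 105.892919 = 788.5324

R$788.53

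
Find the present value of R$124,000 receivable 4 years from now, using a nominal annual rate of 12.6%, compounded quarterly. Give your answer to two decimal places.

R$75,494.27

i = 0.126/4 = 0.0315 per quarter; n = 4·4 = 16.
PV = 124,000 / (1 + 0.0315)^16 = 124,000 / 1.642509 = 75,494.2662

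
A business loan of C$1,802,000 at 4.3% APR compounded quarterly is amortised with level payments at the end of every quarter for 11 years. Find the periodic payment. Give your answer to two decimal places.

C$51,616.73

i = 0.043/4 = 0.01075 per quarter; n = 11·4 = 44.
Annuity-PV factor = 34.911160; PMT = 1.802e+06 / 34.911160 = 51,616.7317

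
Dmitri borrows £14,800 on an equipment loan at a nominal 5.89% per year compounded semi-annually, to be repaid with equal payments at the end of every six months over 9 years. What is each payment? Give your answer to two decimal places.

£1,071.09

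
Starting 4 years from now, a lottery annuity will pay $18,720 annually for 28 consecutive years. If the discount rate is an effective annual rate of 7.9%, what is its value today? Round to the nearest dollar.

$166,192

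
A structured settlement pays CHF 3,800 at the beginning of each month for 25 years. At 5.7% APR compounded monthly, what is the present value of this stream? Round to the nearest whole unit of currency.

With 12 periods per year: i = 0.00475, n = 300.
Annuity factor a(300|0.00475) × (1+i) = 160.480524; PV = 3800 × 160.480524 = 609,825.9906
(Beginning-of-period payments → annuity-due factor ×(1+i).)

CHF 609,826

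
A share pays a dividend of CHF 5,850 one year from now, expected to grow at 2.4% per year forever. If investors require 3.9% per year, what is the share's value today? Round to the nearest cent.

PV = PMT / (i − g) = 5850 / (0.039 − 0.024) = 5850 / 0.015000 = 390,000.0000

CHF 390,000.00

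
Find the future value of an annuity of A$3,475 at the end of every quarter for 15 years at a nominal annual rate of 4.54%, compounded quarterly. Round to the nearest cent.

With 4 periods per year: i = 0.01135, n = 60.
FV = 3475 × [(1+0.01135)^60 − 1] / 0.01135 = 3475 × 85.311751 = 296,458.3357

A$296,458.34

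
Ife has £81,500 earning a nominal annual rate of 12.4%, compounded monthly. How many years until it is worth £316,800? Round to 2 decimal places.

Periodic rate i = 0.124/12 = 0.0103333.
n = ln(316800/81500) / ln(1+0.0103333) = ln(3.88712) / 0.010280 = 132.0649 months
= 132.0649/12 years

11.01 years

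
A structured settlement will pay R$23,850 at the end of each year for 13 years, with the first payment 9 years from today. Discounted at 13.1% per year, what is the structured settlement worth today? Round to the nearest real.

Value one period before first payment (t=8): 23850 × [1 − (1+0.131)^(−13)] / 0.131 = 23850 × 6.092899 = 145,315.6480
Discount back 8 years: 145,315.6480 × (1+0.131)^(−8) = 145,315.6480 × 0.373507 = 54,276.4636

R$54,276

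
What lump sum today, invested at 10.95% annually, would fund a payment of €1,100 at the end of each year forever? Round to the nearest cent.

€10,045.66

PV = C/r = 1100/0.1095 = 10,045.6621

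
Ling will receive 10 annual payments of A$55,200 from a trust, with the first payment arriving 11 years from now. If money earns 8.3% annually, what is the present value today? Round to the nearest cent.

PV at t=10 (ordinary 10-year annuity): 55200 × a(10|0.083) = 55200 × 6.620224 = 365,436.3641
PV₀ = 365,436.3641 / (1+0.083)^10 = 365,436.3641 / 2.219650 = 164,636.9057

A$164,636.91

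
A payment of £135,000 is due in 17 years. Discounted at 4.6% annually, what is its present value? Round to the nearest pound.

£62,849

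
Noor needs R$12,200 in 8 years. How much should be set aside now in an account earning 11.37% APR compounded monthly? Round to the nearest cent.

i = 0.1137/12 = 0.009475 per month; n = 8·12 = 96.
PV = 12,200 / (1 + 0.009475)^96 = 12,200 / 2.472718 = 4,933.8428

R$4,933.84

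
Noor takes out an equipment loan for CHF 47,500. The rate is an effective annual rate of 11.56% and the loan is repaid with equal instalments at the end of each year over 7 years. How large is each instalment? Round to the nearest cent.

CHF 10,263.29

PMT = 47500 / ( [1 − (1+0.1156)^(−7)] / 0.1156 ) = 47500 / 4.628143 = 10,263.2948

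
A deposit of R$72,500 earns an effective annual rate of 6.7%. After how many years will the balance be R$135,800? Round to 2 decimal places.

9.68 years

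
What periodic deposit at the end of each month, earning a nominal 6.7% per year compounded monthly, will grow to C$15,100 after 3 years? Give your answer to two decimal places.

C$379.87

Periodic rate i = 0.067/12 = 0.00558333; n = 3 × 12 = 36 periods.
FV-annuity factor = 39.750709; PMT = 15100 / 39.750709 = 379.8674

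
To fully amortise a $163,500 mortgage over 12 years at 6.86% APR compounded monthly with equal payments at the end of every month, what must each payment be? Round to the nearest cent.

i = 0.0686/12 = 0.00571667 per month; n = 12·12 = 144.
Annuity-PV factor = 97.949593; PMT = 163500 / 97.949593 = 1,669.2259

$1,669.23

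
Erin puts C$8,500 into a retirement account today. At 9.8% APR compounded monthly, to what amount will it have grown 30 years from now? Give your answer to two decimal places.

i = 0.098/12 = 0.00816667 per month; n = 30·12 = 360.
FV = PV·(1+i)^n = 8,500 × 18.691333 = 158,876.3340

C$158,876.33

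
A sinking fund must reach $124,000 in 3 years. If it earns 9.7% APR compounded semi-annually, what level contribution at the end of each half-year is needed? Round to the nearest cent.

$18,299.10

Periodic rate i = 0.097/2 = 0.0485; n = 3 × 2 = 6 periods.
PMT = 124000 / ( [(1+0.0485)^6 − 1] / 0.0485 ) = 124000 / 6.776290 = 18,299.0995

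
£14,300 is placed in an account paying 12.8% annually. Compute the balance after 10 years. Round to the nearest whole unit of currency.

FV = 14,300 × (1 + 0.128)^10 = 47,689.9683

£47,690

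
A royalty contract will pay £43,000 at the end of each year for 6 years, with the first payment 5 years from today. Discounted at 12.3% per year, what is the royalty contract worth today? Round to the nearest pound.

£110,220

PV at t=4 (ordinary 6-year annuity): 43000 × a(6|0.123) = 43000 × 4.076710 = 175,298.5449
Discount back 4 years: 175,298.5449 × (1+0.123)^(−4) = 175,298.5449 × 0.628754 = 110,219.7156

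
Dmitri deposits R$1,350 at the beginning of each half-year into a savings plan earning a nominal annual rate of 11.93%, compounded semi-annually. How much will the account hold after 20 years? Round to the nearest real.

R$219,453

With 2 periods per year: i = 0.05965, n = 40.
FV = 1350 × [(1+0.05965)^40 − 1] / 0.05965 × (1+i) = 1350 × 162.557946 = 219,453.2277
(Beginning-of-period payments → annuity-due factor ×(1+i).)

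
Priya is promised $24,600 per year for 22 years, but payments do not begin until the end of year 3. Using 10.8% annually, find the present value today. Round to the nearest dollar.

$166,104

Value one period before first payment (t=2): 24600 × [1 − (1+0.108)^(−22)] / 0.108 = 24600 × 8.289416 = 203,919.6356
PV₀ = 203,919.6356 / (1+0.108)^2 = 203,919.6356 / 1.227664 = 166,103.7837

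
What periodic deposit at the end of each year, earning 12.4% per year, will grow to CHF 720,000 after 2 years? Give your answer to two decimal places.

FV-annuity factor = 2.124000; PMT = 720000 / 2.124000 = 338,983.0508

CHF 338,983.05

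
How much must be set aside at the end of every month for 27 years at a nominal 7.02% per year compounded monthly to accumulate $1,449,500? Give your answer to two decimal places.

$1,509.21

With 12 periods per year: i = 0.00585, n = 324.
PMT = 1.4495e+06 / ( [(1+0.00585)^324 − 1] / 0.00585 ) = 1.4495e+06 / 960.437221 = 1,509.2085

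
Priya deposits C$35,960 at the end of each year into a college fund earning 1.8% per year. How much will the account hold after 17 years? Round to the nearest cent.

FV = 35960 × [(1+0.018)^17 − 1] / 0.018 = 35960 × 19.682874 = 707,796.1423

C$707,796.14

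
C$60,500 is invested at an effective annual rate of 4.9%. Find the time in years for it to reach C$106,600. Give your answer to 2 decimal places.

11.84 years

n = ln(106600/60500) / ln(1+0.049) = ln(1.76198) / 0.047837 = 11.8410 years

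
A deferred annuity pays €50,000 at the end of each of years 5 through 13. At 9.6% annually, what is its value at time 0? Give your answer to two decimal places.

Value one period before first payment (t=4): 50000 × [1 − (1+0.096)^(−9)] / 0.096 = 50000 × 5.851740 = 292,587.0134
Discount back 4 years: 292,587.0134 × (1+0.096)^(−4) = 292,587.0134 × 0.693039 = 202,774.2619

€202,774.26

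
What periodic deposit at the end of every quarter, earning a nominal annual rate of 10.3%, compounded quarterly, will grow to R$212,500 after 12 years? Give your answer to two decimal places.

R$2,291.03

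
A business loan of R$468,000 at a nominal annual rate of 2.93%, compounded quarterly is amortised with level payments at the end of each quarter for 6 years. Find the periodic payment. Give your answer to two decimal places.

R$21,335.39

i = 0.0293/4 = 0.007325 per quarter; n = 6·4 = 24.
Annuity-PV factor = 21.935380; PMT = 468000 / 21.935380 = 21,335.3949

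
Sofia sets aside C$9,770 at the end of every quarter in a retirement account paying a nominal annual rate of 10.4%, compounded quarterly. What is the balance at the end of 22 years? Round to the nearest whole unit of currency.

C$3,220,804

Periodic rate i = 0.104/4 = 0.026; n = 22 × 4 = 88 periods.
Accumulation factor s(88|0.026) = 329.662689; FV = 9770 × 329.662689 = 3,220,804.4680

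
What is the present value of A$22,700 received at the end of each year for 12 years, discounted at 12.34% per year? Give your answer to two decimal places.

A$138,424.62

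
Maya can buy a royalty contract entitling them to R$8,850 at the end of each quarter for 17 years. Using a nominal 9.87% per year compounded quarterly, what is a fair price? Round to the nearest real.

With 4 periods per year: i = 0.024675, n = 68.
Annuity factor a(68|0.024675) = 32.802084; PV = 8850 × 32.802084 = 290,298.4417

R$290,298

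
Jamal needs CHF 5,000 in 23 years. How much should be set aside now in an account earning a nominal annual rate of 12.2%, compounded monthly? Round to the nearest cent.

CHF 306.54

i = 0.122/12 = 0.0101667 per month; n = 23·12 = 276.
PV = FV·(1+i)^(−n) = 5,000 × 0.061309 = 306.5439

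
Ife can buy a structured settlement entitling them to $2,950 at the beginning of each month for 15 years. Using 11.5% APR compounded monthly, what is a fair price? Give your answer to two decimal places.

$254,947.51

Periodic rate i = 0.115/12 = 0.00958333; n = 15 × 12 = 180 periods.
PV = 2950 × [1 − (1+0.00958333)^(−180)] / 0.00958333 × (1+i) = 2950 × 86.422885 = 254,947.5101
(annuity-due: payments at period start, so ×(1+i).)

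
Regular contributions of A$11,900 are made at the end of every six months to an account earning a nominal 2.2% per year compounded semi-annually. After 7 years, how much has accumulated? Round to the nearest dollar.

A$179,052

Periodic rate i = 0.022/2 = 0.011; n = 7 × 2 = 14 periods.
Accumulation factor s(14|0.011) = 15.046406; FV = 11900 × 15.046406 = 179,052.2330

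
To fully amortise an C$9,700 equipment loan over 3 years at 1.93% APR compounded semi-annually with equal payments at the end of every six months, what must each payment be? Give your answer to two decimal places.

C$1,671.71

With 2 periods per year: i = 0.00965, n = 6.
Annuity-PV factor = 5.802454; PMT = 9700 / 5.802454 = 1,671.7066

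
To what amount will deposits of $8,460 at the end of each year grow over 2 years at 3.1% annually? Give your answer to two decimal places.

FV = PMT · [(1+i)^n − 1] / i = 8460 · 2.031000 = 17,182.2600

$17,182.26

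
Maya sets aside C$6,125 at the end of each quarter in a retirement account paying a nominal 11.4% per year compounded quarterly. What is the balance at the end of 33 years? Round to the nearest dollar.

i = 0.114/4 = 0.0285 per quarter; n = 33·4 = 132.
FV = PMT · [(1+i)^n − 1] / i = 6125 · 1397.503273 = 8,559,707.5457

C$8,559,708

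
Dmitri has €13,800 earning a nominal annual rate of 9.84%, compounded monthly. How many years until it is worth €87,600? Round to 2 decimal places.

18.86 years

Periodic rate i = 0.0984/12 = 0.0082.
n = ln(87600/13800) / ln(1+0.0082) = ln(6.34783) / 0.008167 = 226.3024 months
= 226.3024/12 years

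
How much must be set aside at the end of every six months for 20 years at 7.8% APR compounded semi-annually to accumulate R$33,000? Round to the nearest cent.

R$355.55

With 2 periods per year: i = 0.039, n = 40.
PMT = 33000 / ( [(1+0.039)^40 − 1] / 0.039 ) = 33000 / 92.815038 = 355.5458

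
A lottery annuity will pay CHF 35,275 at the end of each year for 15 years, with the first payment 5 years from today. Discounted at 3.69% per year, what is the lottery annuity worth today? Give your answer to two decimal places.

PV at t=4 (ordinary 15-year annuity): 35275 × a(15|0.0369) = 35275 × 11.363323 = 400,841.2101
PV₀ = 400,841.2101 / (1+0.0369)^4 = 400,841.2101 / 1.155972 = 346,756.7043

CHF 346,756.70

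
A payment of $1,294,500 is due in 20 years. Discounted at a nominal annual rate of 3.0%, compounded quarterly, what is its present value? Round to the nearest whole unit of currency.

With 4 periods per year: i = 0.0075, n = 80.
PV = 1,294,500 / (1 + 0.0075)^80 = 1,294,500 / 1.818044 = 712,028.9795

$712,029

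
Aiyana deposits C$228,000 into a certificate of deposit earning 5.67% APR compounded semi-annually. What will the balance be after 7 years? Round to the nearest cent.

Periodic rate i = 0.0567/2 = 0.02835; n = 7 × 2 = 14 periods.
FV = 228,000 × (1 + 0.02835)^14 = 337,216.0063

C$337,216.01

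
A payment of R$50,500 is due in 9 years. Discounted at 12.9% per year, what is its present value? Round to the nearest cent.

R$16,945.17

PV = 50,500 / (1 + 0.129)^9 = 50,500 / 2.980200 = 16,945.1689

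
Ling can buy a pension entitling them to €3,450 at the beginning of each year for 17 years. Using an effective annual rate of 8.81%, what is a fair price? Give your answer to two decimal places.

PV = 3450 × [1 − (1+0.0881)^(−17)] / 0.0881 × (1+i) = 3450 × 9.410902 = 32,467.6107
(Beginning-of-period payments → annuity-due factor ×(1+i).)

€32,467.61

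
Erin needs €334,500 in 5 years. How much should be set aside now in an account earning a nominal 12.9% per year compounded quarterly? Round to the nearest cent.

With 4 periods per year: i = 0.03225, n = 20.
PV = 334,500 / (1 + 0.03225)^20 = 334,500 / 1.886678 = 177,295.7361

€177,295.74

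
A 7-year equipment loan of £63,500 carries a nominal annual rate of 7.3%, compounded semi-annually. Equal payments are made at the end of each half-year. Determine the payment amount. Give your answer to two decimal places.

£5,873.41

i = 0.073/2 = 0.0365 per half-year; n = 7·2 = 14.
PMT = 63500 / ( [1 − (1+0.0365)^(−14)] / 0.0365 ) = 63500 / 10.811444 = 5,873.4059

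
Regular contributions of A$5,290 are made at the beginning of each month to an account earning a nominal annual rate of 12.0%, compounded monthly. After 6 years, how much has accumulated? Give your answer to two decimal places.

With 12 periods per year: i = 0.01, n = 72.
FV = 5290 × [(1+0.01)^72 − 1] / 0.01 × (1+i) = 5290 × 105.757031 = 559,454.6915
Payments are at the start of each period, so multiply by (1+i).

A$559,454.69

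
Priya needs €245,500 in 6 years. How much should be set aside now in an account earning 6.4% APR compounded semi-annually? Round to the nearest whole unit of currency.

€168,227

With 2 periods per year: i = 0.032, n = 12.
Discount factor = (1+0.032)^(−12) = 0.685241; PV = 245,500 × 0.685241 = 168,226.7787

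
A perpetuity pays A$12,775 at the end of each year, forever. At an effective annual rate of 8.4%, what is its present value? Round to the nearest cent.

A$152,083.33

PV = C/r = 12775/0.084 = 152,083.3333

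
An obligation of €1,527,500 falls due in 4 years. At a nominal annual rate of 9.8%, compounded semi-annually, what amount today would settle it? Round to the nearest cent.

Periodic rate i = 0.098/2 = 0.049; n = 4 × 2 = 8 periods.
PV = FV·(1+i)^(−n) = 1,527,500 × 0.682018 = 1,041,783.1130

€1,041,783.11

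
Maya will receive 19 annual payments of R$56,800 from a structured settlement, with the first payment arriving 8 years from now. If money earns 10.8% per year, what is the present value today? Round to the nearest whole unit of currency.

R$219,984

PV at t=7 (ordinary 19-year annuity): 56800 × a(19|0.108) = 56800 × 7.940028 = 450,993.6139
Discount back 7 years: 450,993.6139 × (1+0.108)^(−7) = 450,993.6139 × 0.487777 = 219,984.4938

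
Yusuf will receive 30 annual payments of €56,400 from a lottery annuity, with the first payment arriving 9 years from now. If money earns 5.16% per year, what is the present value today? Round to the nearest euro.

PV at t=8 (ordinary 30-year annuity): 56400 × a(30|0.0516) = 56400 × 15.096008 = 851,414.8280
Discount back 8 years: 851,414.8280 × (1+0.0516)^(−8) = 851,414.8280 × 0.668645 = 569,293.9782

€569,294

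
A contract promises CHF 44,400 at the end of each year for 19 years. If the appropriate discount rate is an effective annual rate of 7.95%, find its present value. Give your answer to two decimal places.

CHF 427,937.96

PV = 44400 × [1 − (1+0.0795)^(−19)] / 0.0795 = 44400 × 9.638242 = 427,937.9572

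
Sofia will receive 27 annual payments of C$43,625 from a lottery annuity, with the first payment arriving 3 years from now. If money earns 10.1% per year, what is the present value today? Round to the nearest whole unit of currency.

Value one period before first payment (t=2): 43625 × [1 − (1+0.101)^(−27)] / 0.101 = 43625 × 9.164069 = 399,782.5084
Discount back 2 years: 399,782.5084 × (1+0.101)^(−2) = 399,782.5084 × 0.824946 = 329,798.8604

C$329,799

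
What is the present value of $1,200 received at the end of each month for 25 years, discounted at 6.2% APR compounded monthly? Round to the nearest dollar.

$182,765

i = 0.062/12 = 0.00516667 per month; n = 25·12 = 300.
Annuity factor a(300|0.00516667) = 152.303879; PV = 1200 × 152.303879 = 182,764.6546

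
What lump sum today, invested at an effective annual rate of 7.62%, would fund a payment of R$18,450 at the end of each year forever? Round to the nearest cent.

R$242,125.98

PV = C/r = 18450/0.0762 = 242,125.9843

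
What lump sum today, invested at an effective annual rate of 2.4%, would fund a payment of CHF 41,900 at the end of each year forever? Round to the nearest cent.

PV = PMT / i = 41900 / 0.024 = 1,745,833.3333

CHF 1,745,833.33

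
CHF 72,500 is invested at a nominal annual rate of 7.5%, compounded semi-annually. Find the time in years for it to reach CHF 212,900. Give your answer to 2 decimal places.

14.63 years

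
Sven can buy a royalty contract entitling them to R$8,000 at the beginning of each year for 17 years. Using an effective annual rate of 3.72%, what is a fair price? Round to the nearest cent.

R$103,173.71

PV = 8000 × [1 − (1+0.0372)^(−17)] / 0.0372 × (1+i) = 8000 × 12.896714 = 103,173.7128
(annuity-due: payments at period start, so ×(1+i).)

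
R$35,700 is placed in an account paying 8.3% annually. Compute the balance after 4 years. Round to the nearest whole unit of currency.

FV = PV·(1+i)^n = 35,700 × 1.375669 = 49,111.3692

R$49,111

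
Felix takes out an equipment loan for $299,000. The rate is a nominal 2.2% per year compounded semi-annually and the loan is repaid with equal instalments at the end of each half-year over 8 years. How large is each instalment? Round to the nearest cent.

With 2 periods per year: i = 0.011, n = 16.
Annuity-PV factor = 14.597796; PMT = 299000 / 14.597796 = 20,482.5447

$20,482.54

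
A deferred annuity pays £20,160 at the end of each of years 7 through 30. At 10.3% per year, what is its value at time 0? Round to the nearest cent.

£98,355.82

Value one period before first payment (t=6): 20160 × [1 − (1+0.103)^(−24)] / 0.103 = 20160 × 8.785422 = 177,114.0998
Discount back 6 years: 177,114.0998 × (1+0.103)^(−6) = 177,114.0998 × 0.555325 = 98,355.8196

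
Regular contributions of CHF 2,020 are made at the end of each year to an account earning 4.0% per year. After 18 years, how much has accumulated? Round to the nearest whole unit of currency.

CHF 51,804

Accumulation factor s(18|0.04) = 25.645413; FV = 2020 × 25.645413 = 51,803.7340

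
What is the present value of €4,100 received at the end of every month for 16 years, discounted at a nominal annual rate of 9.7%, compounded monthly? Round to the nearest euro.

€399,103

With 12 periods per year: i = 0.00808333, n = 192.
Annuity factor a(192|0.00808333) = 97.342315; PV = 4100 × 97.342315 = 399,103.4932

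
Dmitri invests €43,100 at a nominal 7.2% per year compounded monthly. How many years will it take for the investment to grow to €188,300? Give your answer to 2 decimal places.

Periodic rate i = 0.072/12 = 0.006.
(1+i)^n = 188300/43100 = 4.36891, so n = ln 4.36891 / ln 1.006 = 246.4888 months
= 246.4888/12 years

20.54 years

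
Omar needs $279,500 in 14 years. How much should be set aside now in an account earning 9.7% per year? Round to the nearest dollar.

$76,470

PV = FV·(1+i)^(−n) = 279,500 × 0.273594 = 76,469.6366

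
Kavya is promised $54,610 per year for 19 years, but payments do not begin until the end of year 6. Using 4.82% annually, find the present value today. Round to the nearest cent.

PV at t=5 (ordinary 19-year annuity): 54610 × a(19|0.0482) = 54610 × 12.264581 = 669,768.7421
PV₀ = 669,768.7421 / (1+0.0482)^5 = 669,768.7421 / 1.265379 = 529,302.6867

$529,302.69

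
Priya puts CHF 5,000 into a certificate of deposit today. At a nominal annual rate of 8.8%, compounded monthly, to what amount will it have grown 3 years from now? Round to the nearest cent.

CHF 6,504.37

With 12 periods per year: i = 0.00733333, n = 36.
5,000 × (1+0.00733333)^36 = 5,000 × 1.300874 = 6,504.3723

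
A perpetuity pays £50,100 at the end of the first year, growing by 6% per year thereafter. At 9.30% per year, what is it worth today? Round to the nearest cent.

PV = PMT / (i − g) = 50100 / (0.093 − 0.06) = 50100 / 0.033000 = 1,518,181.8182

£1,518,181.82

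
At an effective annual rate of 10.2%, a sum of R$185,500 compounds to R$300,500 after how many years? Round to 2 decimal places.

4.97 years

(1+i)^n = 300500/185500 = 1.61995, so n = ln 1.61995 / ln 1.102 = 4.9666 years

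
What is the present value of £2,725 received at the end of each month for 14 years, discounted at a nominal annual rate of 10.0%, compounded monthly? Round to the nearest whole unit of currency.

£245,894

With 12 periods per year: i = 0.00833333, n = 168.
PV = PMT · [1 − (1+i)^(−n)] / i = 2725 · 90.236201 = 245,893.6466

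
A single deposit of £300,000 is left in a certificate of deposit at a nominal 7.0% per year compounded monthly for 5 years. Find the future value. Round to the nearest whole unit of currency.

£425,288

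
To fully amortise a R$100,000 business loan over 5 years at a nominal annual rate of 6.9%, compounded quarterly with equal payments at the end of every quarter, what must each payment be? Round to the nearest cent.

R$5,954.58

i = 0.069/4 = 0.01725 per quarter; n = 5·4 = 20.
PMT = 100000 / ( [1 − (1+0.01725)^(−20)] / 0.01725 ) = 100000 / 16.793803 = 5,954.5773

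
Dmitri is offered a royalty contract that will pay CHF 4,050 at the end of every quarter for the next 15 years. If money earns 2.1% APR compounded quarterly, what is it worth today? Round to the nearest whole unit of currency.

Periodic rate i = 0.021/4 = 0.00525; n = 15 × 4 = 60 periods.
Annuity factor a(60|0.00525) = 51.354198; PV = 4050 × 51.354198 = 207,984.5004

CHF 207,985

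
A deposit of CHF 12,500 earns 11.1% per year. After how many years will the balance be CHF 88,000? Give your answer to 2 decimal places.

18.54 years

(1+i)^n = 88000/12500 = 7.04000, so n = ln 7.04000 / ln 1.111 = 18.5407 years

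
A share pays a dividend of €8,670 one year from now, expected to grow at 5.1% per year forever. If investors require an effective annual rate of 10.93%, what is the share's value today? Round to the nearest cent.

PV = D₁/(r − g) = 8670/(0.1093 − 0.051) = 148,713.5506

€148,713.55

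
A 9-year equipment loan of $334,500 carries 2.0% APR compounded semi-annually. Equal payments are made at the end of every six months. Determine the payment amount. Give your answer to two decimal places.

Periodic rate i = 0.02/2 = 0.01; n = 9 × 2 = 18 periods.
Annuity-PV factor = 16.398269; PMT = 334500 / 16.398269 = 20,398.4950

$20,398.50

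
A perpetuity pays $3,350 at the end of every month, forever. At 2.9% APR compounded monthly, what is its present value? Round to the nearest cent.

$1,386,206.90

Periodic rate i = 0.029/12 = 0.00241667.
PV = C/r = 3350/0.00241667 = 1,386,206.8966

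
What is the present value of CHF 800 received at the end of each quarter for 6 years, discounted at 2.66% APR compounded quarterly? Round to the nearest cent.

CHF 17,692.00

i = 0.0266/4 = 0.00665 per quarter; n = 6·4 = 24.
PV = 800 × [1 − (1+0.00665)^(−24)] / 0.00665 = 800 × 22.115004 = 17,692.0029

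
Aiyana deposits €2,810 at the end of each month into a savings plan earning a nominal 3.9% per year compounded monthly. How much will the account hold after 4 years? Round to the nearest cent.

i = 0.039/12 = 0.00325 per month; n = 4·12 = 48.
FV = PMT · [(1+i)^n − 1] / i = 2810 · 51.855564 = 145,714.1352

€145,714.14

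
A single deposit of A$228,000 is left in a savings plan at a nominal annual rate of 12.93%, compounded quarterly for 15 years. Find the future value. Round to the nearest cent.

Periodic rate i = 0.1293/4 = 0.032325; n = 15 × 4 = 60 periods.
228,000 × (1+0.032325)^60 = 228,000 × 6.745074 = 1,537,876.7752

A$1,537,876.78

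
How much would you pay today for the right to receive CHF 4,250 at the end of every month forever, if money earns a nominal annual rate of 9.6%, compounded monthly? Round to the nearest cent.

Periodic rate i = 0.096/12 = 0.008.
PV = C/r = 4250/0.008 = 531,250.0000

CHF 531,250.00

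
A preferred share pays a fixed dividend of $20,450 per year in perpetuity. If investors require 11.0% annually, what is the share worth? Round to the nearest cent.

PV = PMT / i = 20450 / 0.11 = 185,909.0909

$185,909.09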